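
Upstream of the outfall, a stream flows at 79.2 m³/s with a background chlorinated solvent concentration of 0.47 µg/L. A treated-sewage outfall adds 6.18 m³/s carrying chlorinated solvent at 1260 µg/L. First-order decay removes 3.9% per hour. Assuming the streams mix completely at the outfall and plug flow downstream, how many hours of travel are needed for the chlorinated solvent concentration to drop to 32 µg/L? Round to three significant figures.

26.4 h

After mixing, C = (79.20·0.4700 + 6.180·1260) / 85.38 = 7824/85.38 = 91.64 µg/L.
3.9%/h lost → k = −ln(1 − 0.039) = 0.03978 h⁻¹.
91.64·exp(−k·t) = 32 → t = ln(91.64/32)/k = 95210 s = 26.45 h.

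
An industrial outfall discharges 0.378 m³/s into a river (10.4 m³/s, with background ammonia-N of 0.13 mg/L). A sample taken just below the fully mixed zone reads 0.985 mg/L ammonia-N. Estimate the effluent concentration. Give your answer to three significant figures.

Mass balance: 10.40·0.1300 + 0.3780·Cₑ = 10.78·0.9850
→ Cₑ = (10.78·0.9850 − 10.40·0.1300) / 0.3780 = 24.51 mg/L.

24.5 mg/L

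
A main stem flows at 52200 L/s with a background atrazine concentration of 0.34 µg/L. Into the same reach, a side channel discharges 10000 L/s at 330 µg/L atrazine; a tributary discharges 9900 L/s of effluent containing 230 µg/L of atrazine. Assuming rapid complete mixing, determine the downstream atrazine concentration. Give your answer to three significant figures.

77.6 µg/L

Flow-weighted average: C = (52200·0.3400 + 10000·330.0 + 9900·230.0) / 72100 = 5595000/72100 = 77.60 µg/L.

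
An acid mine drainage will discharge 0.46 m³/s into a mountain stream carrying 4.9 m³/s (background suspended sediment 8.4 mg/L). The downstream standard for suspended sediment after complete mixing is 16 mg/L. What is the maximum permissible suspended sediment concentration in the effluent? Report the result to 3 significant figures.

At the limit, (Qr·Cr + Qe·Cₑ)/(Qr + Qe) = 16:
Cₑ = (5.360·16 − 4.900·8.400) / 0.4600 = 96.96 mg/L.

97.0 mg/L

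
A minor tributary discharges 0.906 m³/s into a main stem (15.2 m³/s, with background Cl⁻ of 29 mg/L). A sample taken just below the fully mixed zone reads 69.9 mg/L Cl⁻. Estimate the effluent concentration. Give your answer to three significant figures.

756 mg/L

Mass balance: 15.20·29.00 + 0.9060·Cₑ = 16.11·69.90
→ Cₑ = (16.11·69.90 − 15.20·29.00) / 0.9060 = 756.1 mg/L.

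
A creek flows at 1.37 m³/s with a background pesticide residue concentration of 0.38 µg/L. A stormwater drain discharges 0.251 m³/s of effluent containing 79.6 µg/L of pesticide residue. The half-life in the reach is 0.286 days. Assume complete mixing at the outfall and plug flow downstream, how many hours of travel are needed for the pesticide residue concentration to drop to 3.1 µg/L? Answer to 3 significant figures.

Mass balance: C = (1.370·0.3800 + 0.2510·79.60) / 1.621 = 20.50/1.621 = 12.65 µg/L.
Half-life 0.286 d → k = ln 2 / 0.286 = 2.424 d⁻¹.
12.65·exp(−k·t) = 3.1 → t = ln(12.65/3.1)/k = 50120 s = 13.92 h.

13.9 h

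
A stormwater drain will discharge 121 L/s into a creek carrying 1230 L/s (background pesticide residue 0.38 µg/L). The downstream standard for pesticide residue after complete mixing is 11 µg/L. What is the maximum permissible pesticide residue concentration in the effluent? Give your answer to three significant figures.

119 µg/L

At the limit, (Qr·Cr + Qe·Cₑ)/(Qr + Qe) = 11:
Cₑ = (1351·11 − 1230·0.3800) / 121.0 = 119.0 µg/L.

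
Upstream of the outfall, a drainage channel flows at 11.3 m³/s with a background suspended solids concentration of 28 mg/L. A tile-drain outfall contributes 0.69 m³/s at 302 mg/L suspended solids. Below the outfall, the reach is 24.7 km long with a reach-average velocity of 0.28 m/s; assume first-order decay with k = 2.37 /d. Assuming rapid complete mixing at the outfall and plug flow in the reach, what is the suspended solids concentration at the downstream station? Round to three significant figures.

Conservation of mass: C = (11.30·28.00 + 0.6900·302.0) / 11.99 = 524.8/11.99 = 43.77 mg/L.
Travel time t = 24.7·1000 / 0.28 = 88210 s = 24.50 h.
Applying C = C₀e^(−kt): 43.77 × 0.08894 = 3.893 mg/L.

3.89 mg/L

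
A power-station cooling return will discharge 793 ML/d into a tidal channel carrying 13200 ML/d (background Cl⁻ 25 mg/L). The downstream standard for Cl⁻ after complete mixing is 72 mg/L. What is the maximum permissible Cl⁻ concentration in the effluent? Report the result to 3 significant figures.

At the limit, (Qr·Cr + Qe·Cₑ)/(Qr + Qe) = 72:
Cₑ = (13990·72 − 13200·25.00) / 793.0 = 854.3 mg/L.

854 mg/L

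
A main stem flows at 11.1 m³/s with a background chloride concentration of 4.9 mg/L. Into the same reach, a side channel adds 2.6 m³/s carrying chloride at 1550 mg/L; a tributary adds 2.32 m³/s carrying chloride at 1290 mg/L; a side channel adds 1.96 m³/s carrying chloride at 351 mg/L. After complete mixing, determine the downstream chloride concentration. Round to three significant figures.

432 mg/L

Conservation of mass: C = (11.10·4.900 + 2.600·1550 + 2.320·1290 + 1.960·351.0) / 17.98 = 7765/17.98 = 431.9 mg/L.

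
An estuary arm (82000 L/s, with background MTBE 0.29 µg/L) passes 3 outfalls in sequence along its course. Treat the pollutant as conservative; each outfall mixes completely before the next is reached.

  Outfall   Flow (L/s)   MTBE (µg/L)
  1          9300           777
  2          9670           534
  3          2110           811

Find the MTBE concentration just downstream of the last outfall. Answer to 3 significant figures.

After outfall 1: Q = 82000 + 9300 = 91300 L/s; C = (82000·0.2900 + 9300·777.0)/91300 = 79.41 µg/L.
After outfall 2: Q = 91300 + 9670 = 101000 L/s; C = (91300·79.41 + 9670·534.0)/101000 = 122.9 µg/L.
After outfall 3: Q = 101000 + 2110 = 103100 L/s; C = (101000·122.9 + 2110·811.0)/103100 = 137.0 µg/L.

137 µg/L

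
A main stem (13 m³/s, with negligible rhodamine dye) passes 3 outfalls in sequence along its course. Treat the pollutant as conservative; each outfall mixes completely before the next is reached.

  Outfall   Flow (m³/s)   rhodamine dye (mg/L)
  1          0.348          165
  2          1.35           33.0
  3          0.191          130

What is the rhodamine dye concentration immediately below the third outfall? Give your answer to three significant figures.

8.52 mg/L

Outfall 1: combined Q = 13.35 m³/s; C = (13.00·0 + 0.3480·165.0)/13.35 = 4.302 mg/L.
Outfall 2: combined Q = 14.70 m³/s; C = (13.35·4.302 + 1.350·33.00)/14.70 = 6.938 mg/L.
Outfall 3: combined Q = 14.89 m³/s; C = (14.70·6.938 + 0.1910·130.0)/14.89 = 8.516 mg/L.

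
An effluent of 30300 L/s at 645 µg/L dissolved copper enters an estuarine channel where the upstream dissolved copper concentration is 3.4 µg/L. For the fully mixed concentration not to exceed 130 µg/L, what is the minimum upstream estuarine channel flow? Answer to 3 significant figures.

123000 L/s

Set C_mix = 130: (Q·3.400 + 30300·645.0) / (Q + 30300) = 130
→ Q = 30300·(645.0 − 130)/(130 − 3.400) = 123300 L/s.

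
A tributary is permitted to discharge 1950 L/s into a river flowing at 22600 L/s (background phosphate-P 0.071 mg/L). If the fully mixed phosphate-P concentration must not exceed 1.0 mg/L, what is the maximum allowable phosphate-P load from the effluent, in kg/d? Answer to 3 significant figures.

1980 kg/d

Mass balance at the limit: 22600·0.07100 + 1950·Cₑ = 24550·1.0 → Cₑ = 11.77 mg/L.
1950 L/s = 1.950 m³/s. Load = 1.950 m³/s × 11.77 g/m³ × 86 400 s/d = 1982 kg/d.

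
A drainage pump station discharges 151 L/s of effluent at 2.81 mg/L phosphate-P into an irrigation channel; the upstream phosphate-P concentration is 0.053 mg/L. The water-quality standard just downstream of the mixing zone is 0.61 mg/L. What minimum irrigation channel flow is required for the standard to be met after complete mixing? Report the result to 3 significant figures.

596 L/s

Set C_mix = 0.61: (Q·0.05300 + 151.0·2.810) / (Q + 151.0) = 0.61
→ Q = 151.0·(2.810 − 0.61)/(0.61 − 0.05300) = 596.4 L/s.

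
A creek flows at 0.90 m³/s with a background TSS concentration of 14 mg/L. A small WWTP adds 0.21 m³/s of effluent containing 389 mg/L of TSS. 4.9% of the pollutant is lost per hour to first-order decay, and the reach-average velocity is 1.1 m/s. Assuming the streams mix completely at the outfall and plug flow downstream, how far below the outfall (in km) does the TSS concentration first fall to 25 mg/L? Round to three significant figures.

96.4 km

Flow-weighted average: C = (0.9000·14.00 + 0.2100·389.0) / 1.110 = 94.29/1.110 = 84.95 mg/L.
4.9%/h lost → k = −ln(1 − 0.049) = 0.05024 h⁻¹.
Set 84.95·exp(−k·t) = 25 → t = ln(84.95/25)/k = 87640 s = 24.35 h.
Distance = v·t = 1.1·87640 = 96410 m = 96.41 km.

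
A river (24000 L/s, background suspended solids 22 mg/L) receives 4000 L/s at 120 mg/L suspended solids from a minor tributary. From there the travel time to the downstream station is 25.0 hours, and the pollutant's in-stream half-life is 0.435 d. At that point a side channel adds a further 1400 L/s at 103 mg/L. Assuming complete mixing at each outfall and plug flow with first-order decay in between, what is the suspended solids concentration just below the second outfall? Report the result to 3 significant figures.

Conservation of mass: C = (24000·22.00 + 4000·120.0) / 28000 = 1008000/28000 = 36.00 mg/L; combined flow 28000 L/s.
Half-life 0.435 d → k = ln 2 / 0.435 = 1.593 d⁻¹.
After decay, C = 36.00 × e^(−kt) = 36.00 × 0.1902 = 6.846 mg/L.
Second outfall: C = (28000·6.846 + 1400·103.0)/29400 = 11.42 mg/L.

11.4 mg/L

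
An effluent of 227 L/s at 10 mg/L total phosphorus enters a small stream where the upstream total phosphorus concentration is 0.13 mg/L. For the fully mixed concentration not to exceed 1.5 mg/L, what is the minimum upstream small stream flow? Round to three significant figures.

1410 L/s

Set C_mix = 1.5: (Q·0.1300 + 227.0·10.00) / (Q + 227.0) = 1.5
→ Q = 227.0·(10.00 − 1.5)/(1.5 − 0.1300) = 1408 L/s.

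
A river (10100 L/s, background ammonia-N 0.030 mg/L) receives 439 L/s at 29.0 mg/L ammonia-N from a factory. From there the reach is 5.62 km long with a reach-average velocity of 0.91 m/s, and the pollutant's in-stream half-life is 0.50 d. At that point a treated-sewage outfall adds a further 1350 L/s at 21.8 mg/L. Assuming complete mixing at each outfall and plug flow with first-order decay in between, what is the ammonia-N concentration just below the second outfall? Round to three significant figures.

After mixing, C = (10100·0.03000 + 439.0·29.00) / 10540 = 13030/10540 = 1.237 mg/L; combined flow 10540 L/s.
Travel time t = 5.62·1000 / 0.91 = 6176 s = 1.716 h.
Half-life 0.50 d → k = ln 2 / 0.50 = 1.386 d⁻¹.
Applying C = C₀e^(−kt): 1.237 × 0.9057 = 1.120 mg/L.
At the second outfall, C = (10540·1.120 + 1350·21.80) / (10540 + 1350) = 3.468 mg/L.

3.47 mg/L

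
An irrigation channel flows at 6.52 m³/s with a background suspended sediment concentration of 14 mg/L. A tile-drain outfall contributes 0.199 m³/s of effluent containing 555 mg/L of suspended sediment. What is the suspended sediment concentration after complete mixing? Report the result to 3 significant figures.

Mixed concentration C = ΣQC/ΣQ = (6.520·14.00 + 0.1990·555.0) / 6.719 = 201.7/6.719 = 30.02 mg/L.

30.0 mg/L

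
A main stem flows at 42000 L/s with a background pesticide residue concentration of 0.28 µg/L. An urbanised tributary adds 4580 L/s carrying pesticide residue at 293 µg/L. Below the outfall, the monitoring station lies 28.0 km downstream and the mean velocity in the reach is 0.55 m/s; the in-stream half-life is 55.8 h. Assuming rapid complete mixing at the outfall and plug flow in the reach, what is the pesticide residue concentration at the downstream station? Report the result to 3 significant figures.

Mass balance: C = (42000·0.2800 + 4580·293.0) / 46580 = 1354000/46580 = 29.06 µg/L.
Travel time t = 28.0·1000 / 0.55 = 50910 s = 14.14 h.
Half-life 55.8 h → k = ln 2 / 55.8 = 0.01242 h⁻¹ = 0.2981 d⁻¹.
First-order decay: C = 29.06·exp(−k·t) = 29.06·0.8389 = 24.38 µg/L.

24.4 µg/L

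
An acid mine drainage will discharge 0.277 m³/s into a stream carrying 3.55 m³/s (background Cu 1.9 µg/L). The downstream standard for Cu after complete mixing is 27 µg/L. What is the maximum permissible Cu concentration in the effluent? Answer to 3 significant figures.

At the limit, (Qr·Cr + Qe·Cₑ)/(Qr + Qe) = 27:
Cₑ = (3.827·27 − 3.550·1.900) / 0.2770 = 348.7 µg/L.

349 µg/L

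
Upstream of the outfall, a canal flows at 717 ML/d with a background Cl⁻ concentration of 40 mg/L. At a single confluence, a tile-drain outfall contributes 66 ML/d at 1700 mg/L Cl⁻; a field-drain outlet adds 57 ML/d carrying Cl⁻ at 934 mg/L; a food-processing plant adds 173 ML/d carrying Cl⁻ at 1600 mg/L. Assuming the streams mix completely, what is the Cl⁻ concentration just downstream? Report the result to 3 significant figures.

After mixing, C = (717.0·40.00 + 66.00·1700 + 57.00·934.0 + 173.0·1600) / 1013 = 470900/1013 = 464.9 mg/L.

465 mg/L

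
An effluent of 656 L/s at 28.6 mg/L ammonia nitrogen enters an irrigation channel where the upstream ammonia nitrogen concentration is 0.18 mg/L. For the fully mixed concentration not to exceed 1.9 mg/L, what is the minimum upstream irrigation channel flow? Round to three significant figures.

10200 L/s

Set C_mix = 1.9: (Q·0.1800 + 656.0·28.60) / (Q + 656.0) = 1.9
→ Q = 656.0·(28.60 − 1.9)/(1.9 − 0.1800) = 10180 L/s.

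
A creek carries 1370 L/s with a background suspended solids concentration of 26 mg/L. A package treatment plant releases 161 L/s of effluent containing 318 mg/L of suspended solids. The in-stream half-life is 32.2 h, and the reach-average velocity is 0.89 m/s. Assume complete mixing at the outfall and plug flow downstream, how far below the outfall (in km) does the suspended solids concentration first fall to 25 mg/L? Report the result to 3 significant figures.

122 km

Flow-weighted average: C = (1370·26.00 + 161.0·318.0) / 1531 = 86820/1531 = 56.71 mg/L.
Half-life 32.2 h → k = ln 2 / 32.2 = 0.02153 h⁻¹ = 0.5166 d⁻¹.
Set 56.71·exp(−k·t) = 25 → t = ln(56.71/25)/k = 137000 s = 38.05 h.
Distance = v·t = 0.89·137000 = 121900 m = 121.9 km.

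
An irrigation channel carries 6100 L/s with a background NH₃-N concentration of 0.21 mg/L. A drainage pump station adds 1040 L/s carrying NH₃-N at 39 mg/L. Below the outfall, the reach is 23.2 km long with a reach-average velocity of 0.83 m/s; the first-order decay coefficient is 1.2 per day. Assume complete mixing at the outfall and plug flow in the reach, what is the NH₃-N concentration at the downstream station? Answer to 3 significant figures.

3.97 mg/L

Conservation of mass: C = (6100·0.2100 + 1040·39.00) / 7140 = 41840/7140 = 5.860 mg/L.
Travel time t = 23.2·1000 / 0.83 = 27950 s = 7.764 h.
Decay over the reach: 5.860·exp(−kt) = 5.860·0.6783 = 3.975 mg/L.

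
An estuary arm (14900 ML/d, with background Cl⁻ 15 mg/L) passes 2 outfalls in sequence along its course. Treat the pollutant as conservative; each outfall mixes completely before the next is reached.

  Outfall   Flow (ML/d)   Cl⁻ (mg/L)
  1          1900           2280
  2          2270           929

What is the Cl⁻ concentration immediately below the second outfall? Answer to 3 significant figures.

After outfall 1: Q = 14900 + 1900 = 16800 ML/d; C = (14900·15.00 + 1900·2280)/16800 = 271.2 mg/L.
After outfall 2: Q = 16800 + 2270 = 19070 ML/d; C = (16800·271.2 + 2270·929.0)/19070 = 349.5 mg/L.

349 mg/L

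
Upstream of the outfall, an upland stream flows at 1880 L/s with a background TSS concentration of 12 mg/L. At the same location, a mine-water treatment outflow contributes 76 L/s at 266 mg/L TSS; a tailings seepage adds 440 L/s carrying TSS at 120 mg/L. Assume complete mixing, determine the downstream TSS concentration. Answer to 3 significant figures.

39.9 mg/L

Mixed concentration C = ΣQC/ΣQ = (1880·12.00 + 76.00·266.0 + 440.0·120.0) / 2396 = 95580/2396 = 39.89 mg/L.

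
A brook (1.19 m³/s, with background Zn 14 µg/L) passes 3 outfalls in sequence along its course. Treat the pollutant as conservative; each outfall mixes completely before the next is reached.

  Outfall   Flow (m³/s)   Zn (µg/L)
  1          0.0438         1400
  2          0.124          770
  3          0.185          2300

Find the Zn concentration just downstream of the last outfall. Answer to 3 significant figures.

Below outfall 1: Q → 1.234 m³/s, C = (1.190·14.00 + 0.04380·1400)/1.234 = 63.20 µg/L.
Below outfall 2: Q → 1.358 m³/s, C = (1.234·63.20 + 0.1240·770.0)/1.358 = 127.8 µg/L.
Below outfall 3: Q → 1.543 m³/s, C = (1.358·127.8 + 0.1850·2300)/1.543 = 388.2 µg/L.

388 µg/L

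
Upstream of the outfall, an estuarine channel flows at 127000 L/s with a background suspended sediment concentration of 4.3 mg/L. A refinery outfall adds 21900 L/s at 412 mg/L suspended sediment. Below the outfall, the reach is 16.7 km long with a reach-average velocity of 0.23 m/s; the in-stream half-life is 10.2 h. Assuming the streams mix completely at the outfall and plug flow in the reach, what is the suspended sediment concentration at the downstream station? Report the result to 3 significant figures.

Flow-weighted average: C = (127000·4.300 + 21900·412.0) / 148900 = 9569000/148900 = 64.26 mg/L.
Travel time t = 16.7·1000 / 0.23 = 72610 s = 20.17 h.
Half-life 10.2 h → k = ln 2 / 10.2 = 0.06796 h⁻¹ = 1.631 d⁻¹.
First-order decay: C = 64.26·exp(−k·t) = 64.26·0.2540 = 16.32 mg/L.

16.3 mg/L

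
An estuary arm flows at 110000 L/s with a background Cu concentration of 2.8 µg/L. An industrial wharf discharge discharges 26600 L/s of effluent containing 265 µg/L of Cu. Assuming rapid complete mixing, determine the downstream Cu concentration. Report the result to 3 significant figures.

Conservation of mass: C = (110000·2.800 + 26600·265.0) / 136600 = 7357000/136600 = 53.86 µg/L.

53.9 µg/L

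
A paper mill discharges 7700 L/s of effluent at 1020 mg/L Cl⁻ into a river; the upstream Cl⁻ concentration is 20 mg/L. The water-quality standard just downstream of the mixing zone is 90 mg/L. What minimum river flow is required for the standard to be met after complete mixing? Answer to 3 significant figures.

102000 L/s

Set C_mix = 90: (Q·20.00 + 7700·1020) / (Q + 7700) = 90
→ Q = 7700·(1020 − 90)/(90 − 20.00) = 102300 L/s.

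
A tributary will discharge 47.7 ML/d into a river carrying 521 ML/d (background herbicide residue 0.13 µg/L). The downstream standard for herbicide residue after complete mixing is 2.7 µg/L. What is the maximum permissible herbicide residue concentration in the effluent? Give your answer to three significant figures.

At the limit, (Qr·Cr + Qe·Cₑ)/(Qr + Qe) = 2.7:
Cₑ = (568.7·2.7 − 521.0·0.1300) / 47.70 = 30.77 µg/L.

30.8 µg/L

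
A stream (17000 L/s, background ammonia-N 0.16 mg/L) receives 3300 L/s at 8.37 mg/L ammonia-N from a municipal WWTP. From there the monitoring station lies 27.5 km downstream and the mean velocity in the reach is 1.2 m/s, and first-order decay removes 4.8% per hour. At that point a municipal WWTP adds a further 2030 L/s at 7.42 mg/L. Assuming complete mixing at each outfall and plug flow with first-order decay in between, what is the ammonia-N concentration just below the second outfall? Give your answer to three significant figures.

Conservation of mass: C = (17000·0.1600 + 3300·8.370) / 20300 = 30340/20300 = 1.495 mg/L; combined flow 20300 L/s.
Travel time t = 27.5·1000 / 1.2 = 22920 s = 6.366 h.
4.8%/h lost → k = −ln(1 − 0.048) = 0.04919 h⁻¹.
Decay over the reach: 1.495·exp(−kt) = 1.495·0.7312 = 1.093 mg/L.
Second outfall: C = (20300·1.093 + 2030·7.420)/22330 = 1.668 mg/L.

1.67 mg/L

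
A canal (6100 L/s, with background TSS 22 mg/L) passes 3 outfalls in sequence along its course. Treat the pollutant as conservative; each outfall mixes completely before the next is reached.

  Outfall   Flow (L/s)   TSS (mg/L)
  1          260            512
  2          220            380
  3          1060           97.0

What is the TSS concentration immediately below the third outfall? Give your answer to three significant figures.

Outfall 1: combined Q = 6360 L/s; C = (6100·22.00 + 260.0·512.0)/6360 = 42.03 mg/L.
Outfall 2: combined Q = 6580 L/s; C = (6360·42.03 + 220.0·380.0)/6580 = 53.33 mg/L.
Outfall 3: combined Q = 7640 L/s; C = (6580·53.33 + 1060·97.00)/7640 = 59.39 mg/L.

59.4 mg/L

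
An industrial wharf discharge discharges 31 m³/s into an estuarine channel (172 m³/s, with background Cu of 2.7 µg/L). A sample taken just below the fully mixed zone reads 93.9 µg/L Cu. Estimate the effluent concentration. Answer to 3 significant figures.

600 µg/L

Mass balance: 172.0·2.700 + 31.00·Cₑ = 203.0·93.90
→ Cₑ = (203.0·93.90 − 172.0·2.700) / 31.00 = 599.9 µg/L.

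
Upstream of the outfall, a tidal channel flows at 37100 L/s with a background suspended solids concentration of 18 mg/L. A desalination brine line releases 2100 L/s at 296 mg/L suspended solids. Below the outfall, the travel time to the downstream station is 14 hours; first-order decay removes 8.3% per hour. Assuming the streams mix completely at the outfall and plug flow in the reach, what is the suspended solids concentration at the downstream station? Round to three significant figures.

Flow-weighted average: C = (37100·18.00 + 2100·296.0) / 39200 = 1289000/39200 = 32.89 mg/L.
8.3%/h lost → k = −ln(1 − 0.083) = 0.08665 h⁻¹.
Applying C = C₀e^(−kt): 32.89 × 0.2973 = 9.779 mg/L.

9.78 mg/L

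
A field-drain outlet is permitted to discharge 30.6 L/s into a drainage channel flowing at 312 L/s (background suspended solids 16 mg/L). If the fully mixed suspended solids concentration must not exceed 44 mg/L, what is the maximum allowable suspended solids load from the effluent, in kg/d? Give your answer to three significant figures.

Mass balance at the limit: 312.0·16.00 + 30.60·Cₑ = 342.6·44 → Cₑ = 329.5 mg/L.
30.60 L/s = 0.03060 m³/s. Load = 0.03060 m³/s × 329.5 g/m³ × 86 400 s/d = 871.1 kg/d.

871 kg/d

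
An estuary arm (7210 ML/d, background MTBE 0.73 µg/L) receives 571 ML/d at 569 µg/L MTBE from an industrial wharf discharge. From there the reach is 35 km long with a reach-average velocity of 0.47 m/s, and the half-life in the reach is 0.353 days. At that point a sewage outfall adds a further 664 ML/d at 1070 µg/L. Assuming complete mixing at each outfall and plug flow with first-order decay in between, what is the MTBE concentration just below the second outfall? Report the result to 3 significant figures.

91.3 µg/L

Mass balance: C = (7210·0.7300 + 571.0·569.0) / 7781 = 330200/7781 = 42.43 µg/L; combined flow 7781 ML/d.
Travel time t = 35·1000 / 0.47 = 74470 s = 20.69 h.
Half-life 0.353 d → k = ln 2 / 0.353 = 1.964 d⁻¹.
After decay, C = 42.43 × e^(−kt) = 42.43 × 0.1841 = 7.811 µg/L.
At the second outfall, C = (7781·7.811 + 664.0·1070) / (7781 + 664.0) = 91.33 µg/L.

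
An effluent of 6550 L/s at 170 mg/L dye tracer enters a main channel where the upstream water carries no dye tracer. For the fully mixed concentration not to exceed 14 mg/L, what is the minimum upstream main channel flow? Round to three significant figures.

Set C_mix = 14: (Q·0 + 6550·170.0) / (Q + 6550) = 14
→ Q = 6550·(170.0 − 14)/(14 − 0) = 72990 L/s.

73000 L/s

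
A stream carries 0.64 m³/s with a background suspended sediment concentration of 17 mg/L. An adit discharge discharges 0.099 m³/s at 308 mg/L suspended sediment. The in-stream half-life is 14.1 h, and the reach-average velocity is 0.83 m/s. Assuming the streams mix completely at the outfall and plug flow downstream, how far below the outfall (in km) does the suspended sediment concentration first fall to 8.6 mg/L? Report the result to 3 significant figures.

114 km

After mixing, C = (0.6400·17.00 + 0.09900·308.0) / 0.7390 = 41.37/0.7390 = 55.98 mg/L.
Half-life 14.1 h → k = ln 2 / 14.1 = 0.04916 h⁻¹ = 1.180 d⁻¹.
Set 55.98·exp(−k·t) = 8.6 → t = ln(55.98/8.6)/k = 137200 s = 38.11 h.
Distance = v·t = 0.83·137200 = 113900 m = 113.9 km.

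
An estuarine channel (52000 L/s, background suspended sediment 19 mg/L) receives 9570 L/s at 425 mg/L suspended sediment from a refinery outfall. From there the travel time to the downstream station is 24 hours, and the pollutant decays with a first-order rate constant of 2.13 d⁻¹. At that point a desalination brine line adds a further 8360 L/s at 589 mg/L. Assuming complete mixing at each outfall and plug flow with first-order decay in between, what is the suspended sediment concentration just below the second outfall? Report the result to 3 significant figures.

79.0 mg/L

Flow-weighted average: C = (52000·19.00 + 9570·425.0) / 61570 = 5055000/61570 = 82.11 mg/L; combined flow 61570 L/s.
After decay, C = 82.11 × e^(−kt) = 82.11 × 0.1188 = 9.757 mg/L.
Second outfall: C = (61570·9.757 + 8360·589.0)/69930 = 79.00 mg/L.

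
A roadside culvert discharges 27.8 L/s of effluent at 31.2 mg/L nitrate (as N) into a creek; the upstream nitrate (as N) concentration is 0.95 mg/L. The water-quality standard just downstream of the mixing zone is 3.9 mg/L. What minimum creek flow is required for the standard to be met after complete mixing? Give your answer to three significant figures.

257 L/s

Set C_mix = 3.9: (Q·0.9500 + 27.80·31.20) / (Q + 27.80) = 3.9
→ Q = 27.80·(31.20 − 3.9)/(3.9 − 0.9500) = 257.3 L/s.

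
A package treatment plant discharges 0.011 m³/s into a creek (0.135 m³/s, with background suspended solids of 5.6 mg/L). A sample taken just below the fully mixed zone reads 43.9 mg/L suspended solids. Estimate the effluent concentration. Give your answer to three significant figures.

514 mg/L

Mass balance: 0.1350·5.600 + 0.01100·Cₑ = 0.1460·43.90
→ Cₑ = (0.1460·43.90 − 0.1350·5.600) / 0.01100 = 513.9 mg/L.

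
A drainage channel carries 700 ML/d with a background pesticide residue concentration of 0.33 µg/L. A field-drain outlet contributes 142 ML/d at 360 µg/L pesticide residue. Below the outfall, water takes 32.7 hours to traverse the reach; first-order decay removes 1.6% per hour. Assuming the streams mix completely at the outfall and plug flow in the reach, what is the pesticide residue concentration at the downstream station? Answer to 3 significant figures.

36.0 µg/L

Mixed concentration C = ΣQC/ΣQ = (700.0·0.3300 + 142.0·360.0) / 842.0 = 51350/842.0 = 60.99 µg/L.
1.6%/h lost → k = −ln(1 − 0.016) = 0.01613 h⁻¹.
Decay over the reach: 60.99·exp(−kt) = 60.99·0.5901 = 35.99 µg/L.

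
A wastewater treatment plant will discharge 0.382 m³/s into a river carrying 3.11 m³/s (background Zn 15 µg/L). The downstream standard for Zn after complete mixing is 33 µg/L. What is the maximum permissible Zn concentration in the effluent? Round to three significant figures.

180 µg/L

At the limit, (Qr·Cr + Qe·Cₑ)/(Qr + Qe) = 33:
Cₑ = (3.492·33 − 3.110·15.00) / 0.3820 = 179.5 µg/L.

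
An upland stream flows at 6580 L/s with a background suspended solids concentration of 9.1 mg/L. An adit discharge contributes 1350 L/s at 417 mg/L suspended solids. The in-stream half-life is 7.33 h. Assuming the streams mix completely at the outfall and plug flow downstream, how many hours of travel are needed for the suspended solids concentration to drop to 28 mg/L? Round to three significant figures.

10.9 h

Conservation of mass: C = (6580·9.100 + 1350·417.0) / 7930 = 622800/7930 = 78.54 mg/L.
Half-life 7.33 h → k = ln 2 / 7.33 = 0.09456 h⁻¹ = 2.270 d⁻¹.
78.54·exp(−k·t) = 28 → t = ln(78.54/28)/k = 39270 s = 10.91 h.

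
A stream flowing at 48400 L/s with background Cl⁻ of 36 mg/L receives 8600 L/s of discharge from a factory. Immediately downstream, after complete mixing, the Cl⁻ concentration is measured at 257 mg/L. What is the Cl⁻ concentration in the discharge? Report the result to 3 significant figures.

1500 mg/L

Mass balance: 48400·36.00 + 8600·Cₑ = 57000·257.0
→ Cₑ = (57000·257.0 − 48400·36.00) / 8600 = 1501 mg/L.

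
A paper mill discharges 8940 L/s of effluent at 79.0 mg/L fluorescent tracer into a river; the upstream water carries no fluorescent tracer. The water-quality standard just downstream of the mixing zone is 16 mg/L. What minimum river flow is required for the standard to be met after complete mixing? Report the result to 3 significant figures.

Set C_mix = 16: (Q·0 + 8940·79.00) / (Q + 8940) = 16
→ Q = 8940·(79.00 − 16)/(16 − 0) = 35200 L/s.

35200 L/s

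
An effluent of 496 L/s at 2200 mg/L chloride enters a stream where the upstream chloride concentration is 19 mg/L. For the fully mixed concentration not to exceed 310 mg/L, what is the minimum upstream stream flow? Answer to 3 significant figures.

3220 L/s

Set C_mix = 310: (Q·19.00 + 496.0·2200) / (Q + 496.0) = 310
→ Q = 496.0·(2200 − 310)/(310 − 19.00) = 3221 L/s.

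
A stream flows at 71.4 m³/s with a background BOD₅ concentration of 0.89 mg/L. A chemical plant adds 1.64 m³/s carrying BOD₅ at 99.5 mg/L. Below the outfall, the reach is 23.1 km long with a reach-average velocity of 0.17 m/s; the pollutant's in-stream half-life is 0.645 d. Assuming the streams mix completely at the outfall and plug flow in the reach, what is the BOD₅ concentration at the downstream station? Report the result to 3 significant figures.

0.573 mg/L

Flow-weighted average: C = (71.40·0.8900 + 1.640·99.50) / 73.04 = 226.7/73.04 = 3.104 mg/L.
Travel time t = 23.1·1000 / 0.17 = 135900 s = 37.75 h.
Half-life 0.645 d → k = ln 2 / 0.645 = 1.075 d⁻¹.
Decay over the reach: 3.104·exp(−kt) = 3.104·0.1845 = 0.5727 mg/L.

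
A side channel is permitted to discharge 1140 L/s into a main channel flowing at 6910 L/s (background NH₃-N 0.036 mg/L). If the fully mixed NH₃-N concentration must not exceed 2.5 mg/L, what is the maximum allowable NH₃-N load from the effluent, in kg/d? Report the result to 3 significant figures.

1720 kg/d

Mass balance at the limit: 6910·0.03600 + 1140·Cₑ = 8050·2.5 → Cₑ = 17.44 mg/L.
1140 L/s = 1.140 m³/s. Load = 1.140 m³/s × 17.44 g/m³ × 86 400 s/d = 1717 kg/d.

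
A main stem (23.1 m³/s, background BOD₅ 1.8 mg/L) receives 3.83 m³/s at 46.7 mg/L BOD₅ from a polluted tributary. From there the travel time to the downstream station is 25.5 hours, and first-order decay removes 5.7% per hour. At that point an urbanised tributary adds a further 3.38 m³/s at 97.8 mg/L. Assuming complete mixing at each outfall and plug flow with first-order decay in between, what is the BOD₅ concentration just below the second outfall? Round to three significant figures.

Flow-weighted average: C = (23.10·1.800 + 3.830·46.70) / 26.93 = 220.4/26.93 = 8.186 mg/L; combined flow 26.93 m³/s.
5.7%/h lost → k = −ln(1 − 0.057) = 0.05869 h⁻¹.
After decay, C = 8.186 × e^(−kt) = 8.186 × 0.2239 = 1.833 mg/L.
Second outfall: C = (26.93·1.833 + 3.380·97.80)/30.31 = 12.53 mg/L.

12.5 mg/L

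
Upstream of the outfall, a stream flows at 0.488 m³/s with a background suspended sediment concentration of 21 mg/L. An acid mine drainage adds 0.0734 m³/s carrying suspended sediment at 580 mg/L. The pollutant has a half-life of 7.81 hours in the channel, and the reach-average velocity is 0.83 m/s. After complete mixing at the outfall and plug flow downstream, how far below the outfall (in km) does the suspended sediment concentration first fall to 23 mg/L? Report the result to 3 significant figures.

47.4 km

Mass balance: C = (0.4880·21.00 + 0.07340·580.0) / 0.5614 = 52.82/0.5614 = 94.09 mg/L.
Half-life 7.81 h → k = ln 2 / 7.81 = 0.08875 h⁻¹ = 2.130 d⁻¹.
Set 94.09·exp(−k·t) = 23 → t = ln(94.09/23)/k = 57140 s = 15.87 h.
Distance = v·t = 0.83·57140 = 47430 m = 47.43 km.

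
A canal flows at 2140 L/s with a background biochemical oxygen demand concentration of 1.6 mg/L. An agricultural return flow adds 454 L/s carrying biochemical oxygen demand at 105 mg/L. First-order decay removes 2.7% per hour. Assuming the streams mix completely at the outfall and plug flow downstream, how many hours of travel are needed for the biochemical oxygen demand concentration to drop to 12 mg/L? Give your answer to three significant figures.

18.1 h

After mixing, C = (2140·1.600 + 454.0·105.0) / 2594 = 51090/2594 = 19.70 mg/L.
2.7%/h lost → k = −ln(1 − 0.027) = 0.02737 h⁻¹.
19.70·exp(−k·t) = 12 → t = ln(19.70/12)/k = 65180 s = 18.11 h.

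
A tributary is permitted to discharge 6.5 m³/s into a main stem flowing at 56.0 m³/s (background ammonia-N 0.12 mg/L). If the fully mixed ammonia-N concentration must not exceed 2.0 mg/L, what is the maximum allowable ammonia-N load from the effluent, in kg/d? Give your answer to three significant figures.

Mass balance at the limit: 56.00·0.1200 + 6.500·Cₑ = 62.50·2.0 → Cₑ = 18.20 mg/L.
Load = 6.500 m³/s × 18.20 g/m³ × 86 400 s/d = 10220 kg/d.

10200 kg/d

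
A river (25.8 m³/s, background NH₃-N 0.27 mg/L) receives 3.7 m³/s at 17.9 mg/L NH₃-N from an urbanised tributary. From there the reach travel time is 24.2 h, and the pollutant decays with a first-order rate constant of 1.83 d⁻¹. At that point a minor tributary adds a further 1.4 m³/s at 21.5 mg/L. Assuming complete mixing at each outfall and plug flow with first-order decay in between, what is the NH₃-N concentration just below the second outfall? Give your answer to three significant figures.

Flow-weighted average: C = (25.80·0.2700 + 3.700·17.90) / 29.50 = 73.20/29.50 = 2.481 mg/L; combined flow 29.50 m³/s.
Decay over the reach: 2.481·exp(−kt) = 2.481·0.1580 = 0.3920 mg/L.
Second outfall: C = (29.50·0.3920 + 1.400·21.50)/30.90 = 1.348 mg/L.

1.35 mg/L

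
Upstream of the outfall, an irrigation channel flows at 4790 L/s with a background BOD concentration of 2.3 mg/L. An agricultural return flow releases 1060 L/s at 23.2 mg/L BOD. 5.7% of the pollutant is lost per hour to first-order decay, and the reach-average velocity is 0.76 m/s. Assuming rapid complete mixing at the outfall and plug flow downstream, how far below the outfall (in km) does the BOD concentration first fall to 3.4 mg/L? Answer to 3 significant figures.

Conservation of mass: C = (4790·2.300 + 1060·23.20) / 5850 = 35610/5850 = 6.087 mg/L.
5.7%/h lost → k = −ln(1 − 0.057) = 0.05869 h⁻¹.
Set 6.087·exp(−k·t) = 3.4 → t = ln(6.087/3.4)/k = 35720 s = 9.923 h.
Distance = v·t = 0.76·35720 = 27150 m = 27.15 km.

27.1 km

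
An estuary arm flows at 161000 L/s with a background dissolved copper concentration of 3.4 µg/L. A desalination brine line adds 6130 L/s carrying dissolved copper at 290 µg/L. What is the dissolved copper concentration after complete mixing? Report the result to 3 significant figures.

13.9 µg/L

Mass balance: C = (161000·3.400 + 6130·290.0) / 167100 = 2325000/167100 = 13.91 µg/L.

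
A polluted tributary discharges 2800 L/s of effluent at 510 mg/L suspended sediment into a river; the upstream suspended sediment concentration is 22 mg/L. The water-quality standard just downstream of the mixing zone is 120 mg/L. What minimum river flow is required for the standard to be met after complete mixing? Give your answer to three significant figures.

Set C_mix = 120: (Q·22.00 + 2800·510.0) / (Q + 2800) = 120
→ Q = 2800·(510.0 − 120)/(120 − 22.00) = 11140 L/s.

11100 L/s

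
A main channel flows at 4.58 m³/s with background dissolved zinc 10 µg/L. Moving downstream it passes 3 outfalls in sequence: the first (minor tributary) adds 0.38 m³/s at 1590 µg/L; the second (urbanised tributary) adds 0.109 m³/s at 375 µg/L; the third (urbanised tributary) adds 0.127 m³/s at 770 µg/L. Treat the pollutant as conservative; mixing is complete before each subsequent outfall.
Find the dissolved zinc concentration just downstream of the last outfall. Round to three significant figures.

Outfall 1: combined Q = 4.960 m³/s; C = (4.580·10.00 + 0.3800·1590)/4.960 = 131.0 µg/L.
Outfall 2: combined Q = 5.069 m³/s; C = (4.960·131.0 + 0.1090·375.0)/5.069 = 136.3 µg/L.
Outfall 3: combined Q = 5.196 m³/s; C = (5.069·136.3 + 0.1270·770.0)/5.196 = 151.8 µg/L.

152 µg/L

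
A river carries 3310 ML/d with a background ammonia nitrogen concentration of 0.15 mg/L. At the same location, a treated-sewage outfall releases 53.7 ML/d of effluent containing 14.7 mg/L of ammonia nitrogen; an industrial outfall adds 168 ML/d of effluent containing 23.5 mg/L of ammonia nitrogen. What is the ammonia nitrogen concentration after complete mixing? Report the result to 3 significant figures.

Mixed concentration C = ΣQC/ΣQ = (3310·0.1500 + 53.70·14.70 + 168.0·23.50) / 3532 = 5234/3532 = 1.482 mg/L.

1.48 mg/L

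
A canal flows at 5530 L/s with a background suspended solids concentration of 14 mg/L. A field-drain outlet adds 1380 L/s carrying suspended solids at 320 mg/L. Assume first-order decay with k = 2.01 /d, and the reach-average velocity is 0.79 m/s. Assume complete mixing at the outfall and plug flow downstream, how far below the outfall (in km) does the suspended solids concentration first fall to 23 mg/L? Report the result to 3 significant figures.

40.2 km

Mixed concentration C = ΣQC/ΣQ = (5530·14.00 + 1380·320.0) / 6910 = 519000/6910 = 75.11 mg/L.
Set 75.11·exp(−k·t) = 23 → t = ln(75.11/23)/k = 50870 s = 14.13 h.
Distance = v·t = 0.79·50870 = 40190 m = 40.19 km.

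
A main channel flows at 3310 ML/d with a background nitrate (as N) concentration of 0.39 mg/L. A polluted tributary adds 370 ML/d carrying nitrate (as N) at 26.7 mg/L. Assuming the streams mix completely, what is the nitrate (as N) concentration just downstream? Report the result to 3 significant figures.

Conservation of mass: C = (3310·0.3900 + 370.0·26.70) / 3680 = 11170/3680 = 3.035 mg/L.

3.04 mg/L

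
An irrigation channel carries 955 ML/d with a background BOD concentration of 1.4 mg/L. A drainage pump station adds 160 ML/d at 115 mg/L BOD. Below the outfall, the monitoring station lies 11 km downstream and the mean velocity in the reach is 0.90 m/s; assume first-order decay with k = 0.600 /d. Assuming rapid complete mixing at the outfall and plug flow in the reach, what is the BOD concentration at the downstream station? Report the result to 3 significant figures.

16.3 mg/L

Mixed concentration C = ΣQC/ΣQ = (955.0·1.400 + 160.0·115.0) / 1115 = 19740/1115 = 17.70 mg/L.
Travel time t = 11·1000 / 0.90 = 12220 s = 3.395 h.
Applying C = C₀e^(−kt): 17.70 × 0.9186 = 16.26 mg/L.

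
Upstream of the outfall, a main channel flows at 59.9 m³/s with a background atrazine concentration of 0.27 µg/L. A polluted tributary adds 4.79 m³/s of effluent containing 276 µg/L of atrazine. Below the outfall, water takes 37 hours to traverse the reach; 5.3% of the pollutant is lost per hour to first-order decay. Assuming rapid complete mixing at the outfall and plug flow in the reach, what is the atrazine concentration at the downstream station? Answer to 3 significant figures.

Mass balance: C = (59.90·0.2700 + 4.790·276.0) / 64.69 = 1338/64.69 = 20.69 µg/L.
5.3%/h lost → k = −ln(1 − 0.053) = 0.05446 h⁻¹.
After decay, C = 20.69 × e^(−kt) = 20.69 × 0.1333 = 2.758 µg/L.

2.76 µg/L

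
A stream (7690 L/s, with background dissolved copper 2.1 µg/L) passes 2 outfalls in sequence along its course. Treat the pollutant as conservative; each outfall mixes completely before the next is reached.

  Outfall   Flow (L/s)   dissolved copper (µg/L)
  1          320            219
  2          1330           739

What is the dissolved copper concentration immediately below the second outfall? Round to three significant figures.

Below outfall 1: Q → 8010 L/s, C = (7690·2.100 + 320.0·219.0)/8010 = 10.77 µg/L.
Below outfall 2: Q → 9340 L/s, C = (8010·10.77 + 1330·739.0)/9340 = 114.5 µg/L.

114 µg/L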